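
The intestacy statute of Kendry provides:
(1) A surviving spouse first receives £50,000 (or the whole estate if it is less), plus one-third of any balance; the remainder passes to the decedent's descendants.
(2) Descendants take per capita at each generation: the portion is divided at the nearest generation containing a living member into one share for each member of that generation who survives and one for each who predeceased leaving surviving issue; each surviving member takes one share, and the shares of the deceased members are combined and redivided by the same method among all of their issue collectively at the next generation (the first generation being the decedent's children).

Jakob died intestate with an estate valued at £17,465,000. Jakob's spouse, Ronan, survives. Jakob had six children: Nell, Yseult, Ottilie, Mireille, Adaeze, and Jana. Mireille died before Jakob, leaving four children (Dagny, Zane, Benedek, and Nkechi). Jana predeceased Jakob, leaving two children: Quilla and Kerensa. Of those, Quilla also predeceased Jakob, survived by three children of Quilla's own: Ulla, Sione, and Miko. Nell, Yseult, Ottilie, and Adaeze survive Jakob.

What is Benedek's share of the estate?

Benedek receives £645,000.

Ronan first takes £50,000, leaving a balance of £17,415,000. Ronan then takes one-third of the balance (£5,805,000), for a total of £5,855,000. The remaining £11,610,000 passes to the descendants.
The descendants' portion (£11,610,000) is divided at the children's generation into 6 shares of £1,935,000. Nell, Yseult, Ottilie, and Adaeze each take £1,935,000. The 2 shares of the deceased (Mireille and Jana) are combined into a pool of £3,870,000.
That pool (£3,870,000) is divided at the grandchildren's generation into 6 shares of £645,000. Dagny, Zane, Benedek, Nkechi, and Kerensa each take £645,000. The remaining share for the deceased Quilla (£645,000) is carried to the next generation.
That pool (£645,000) is divided at the great-grandchildren's generation equally among Ulla, Sione, and Miko: £215,000 each.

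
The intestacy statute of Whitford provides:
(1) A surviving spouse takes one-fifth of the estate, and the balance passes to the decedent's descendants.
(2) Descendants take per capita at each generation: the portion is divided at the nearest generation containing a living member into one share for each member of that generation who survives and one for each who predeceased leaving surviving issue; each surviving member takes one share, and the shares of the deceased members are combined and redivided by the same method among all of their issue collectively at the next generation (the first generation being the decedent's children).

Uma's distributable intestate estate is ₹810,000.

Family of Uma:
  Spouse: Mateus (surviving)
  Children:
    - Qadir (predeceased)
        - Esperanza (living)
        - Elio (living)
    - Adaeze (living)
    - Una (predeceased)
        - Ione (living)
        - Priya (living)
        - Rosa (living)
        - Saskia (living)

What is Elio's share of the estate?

Elio receives ₹72,000.

Mateus takes one-fifth of ₹810,000 = ₹162,000. The remaining ₹648,000 passes to the descendants.
The descendants' portion (₹648,000) is divided at the children's generation into 3 shares of ₹216,000. Adaeze takes ₹216,000. The 2 shares of the deceased (Qadir and Una) are combined into a pool of ₹432,000.
That pool (₹432,000) is divided at the grandchildren's generation equally among Esperanza, Elio, Ione, Priya, Rosa, and Saskia: ₹72,000 each.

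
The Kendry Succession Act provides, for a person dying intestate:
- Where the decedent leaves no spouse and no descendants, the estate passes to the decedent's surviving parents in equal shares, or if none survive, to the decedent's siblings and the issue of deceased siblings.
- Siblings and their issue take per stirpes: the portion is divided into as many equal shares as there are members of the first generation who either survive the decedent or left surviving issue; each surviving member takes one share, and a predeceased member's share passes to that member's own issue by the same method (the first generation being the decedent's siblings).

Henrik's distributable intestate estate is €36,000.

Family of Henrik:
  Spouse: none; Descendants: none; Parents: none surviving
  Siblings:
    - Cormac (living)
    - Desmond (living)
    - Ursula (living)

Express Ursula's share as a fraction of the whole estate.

Ursula receives 1/3 of the estate.

The entire €36,000 passes to the siblings and their issue.
That amount (€36,000) is divided into 3 shares of €12,000: Cormac, Desmond, and Ursula each take €12,000.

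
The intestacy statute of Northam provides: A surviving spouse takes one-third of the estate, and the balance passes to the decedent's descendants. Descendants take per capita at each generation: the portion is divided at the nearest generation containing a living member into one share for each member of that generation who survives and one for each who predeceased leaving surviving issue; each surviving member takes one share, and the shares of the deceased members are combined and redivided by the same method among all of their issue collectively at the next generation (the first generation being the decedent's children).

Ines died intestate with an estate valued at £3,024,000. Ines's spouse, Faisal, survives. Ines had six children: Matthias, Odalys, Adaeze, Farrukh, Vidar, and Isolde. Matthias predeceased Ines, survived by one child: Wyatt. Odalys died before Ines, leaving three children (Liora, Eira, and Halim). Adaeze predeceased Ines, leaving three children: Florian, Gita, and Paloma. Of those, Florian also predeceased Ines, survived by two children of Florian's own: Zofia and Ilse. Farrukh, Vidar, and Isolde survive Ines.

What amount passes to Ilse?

Ilse receives £72,000.

Faisal takes one-third of £3,024,000 = £1,008,000. The remaining £2,016,000 passes to the descendants.
The descendants' portion (£2,016,000) is divided at the children's generation into 6 shares of £336,000. Farrukh, Vidar, and Isolde each take £336,000. The 3 shares of the deceased (Matthias, Odalys, and Adaeze) are combined into a pool of £1,008,000.
That pool (£1,008,000) is divided at the grandchildren's generation into 7 shares of £144,000. Wyatt, Liora, Eira, Halim, Gita, and Paloma each take £144,000. The remaining share for the deceased Florian (£144,000) is carried to the next generation.
That pool (£144,000) is divided at the great-grandchildren's generation equally among Zofia and Ilse: £72,000 each.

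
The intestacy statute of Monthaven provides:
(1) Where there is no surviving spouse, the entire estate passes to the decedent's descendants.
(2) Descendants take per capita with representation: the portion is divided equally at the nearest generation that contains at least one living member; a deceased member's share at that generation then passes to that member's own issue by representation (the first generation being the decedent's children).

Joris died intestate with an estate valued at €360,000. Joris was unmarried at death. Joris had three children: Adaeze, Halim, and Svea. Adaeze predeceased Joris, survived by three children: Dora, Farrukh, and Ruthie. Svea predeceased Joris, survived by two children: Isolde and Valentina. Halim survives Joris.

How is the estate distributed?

Dora: €40,000; Farrukh: €40,000; Ruthie: €40,000; Halim: €120,000; Isolde: €60,000; Valentina: €60,000

The entire €360,000 passes to the descendants.
That amount (€360,000) is divided into 3 shares of €120,000: Halim takes €120,000; Adaeze's €120,000 share passes to Adaeze's issue; Svea's €120,000 share passes to Svea's issue.
Adaeze's share (€120,000) is divided into 3 shares of €40,000: Dora, Farrukh, and Ruthie each take €40,000.
Svea's share (€120,000) is divided into 2 shares of €60,000: Isolde and Valentina each take €60,000.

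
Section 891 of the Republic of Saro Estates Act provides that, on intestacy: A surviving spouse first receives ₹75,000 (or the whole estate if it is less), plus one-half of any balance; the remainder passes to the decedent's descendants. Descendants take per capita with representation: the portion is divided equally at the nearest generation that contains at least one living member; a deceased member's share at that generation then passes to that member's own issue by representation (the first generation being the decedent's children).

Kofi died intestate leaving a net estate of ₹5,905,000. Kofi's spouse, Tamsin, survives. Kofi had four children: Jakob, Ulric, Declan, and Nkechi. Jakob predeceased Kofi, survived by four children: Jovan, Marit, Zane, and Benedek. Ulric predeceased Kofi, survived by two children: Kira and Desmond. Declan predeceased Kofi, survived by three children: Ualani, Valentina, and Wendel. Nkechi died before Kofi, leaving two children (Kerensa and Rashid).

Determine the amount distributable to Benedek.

Tamsin first takes ₹75,000, leaving a balance of ₹5,830,000. Tamsin then takes one-half of the balance (₹2,915,000), for a total of ₹2,990,000. The remaining ₹2,915,000 passes to the descendants.
No child survives, so the initial division is made at the grandchildren's generation.
The descendants' portion (₹2,915,000) is divided into 11 shares of ₹265,000: Jovan, Marit, Zane, Benedek, Kira, Desmond, Ualani, Valentina, Wendel, Kerensa, and Rashid each take ₹265,000.

Benedek receives ₹265,000.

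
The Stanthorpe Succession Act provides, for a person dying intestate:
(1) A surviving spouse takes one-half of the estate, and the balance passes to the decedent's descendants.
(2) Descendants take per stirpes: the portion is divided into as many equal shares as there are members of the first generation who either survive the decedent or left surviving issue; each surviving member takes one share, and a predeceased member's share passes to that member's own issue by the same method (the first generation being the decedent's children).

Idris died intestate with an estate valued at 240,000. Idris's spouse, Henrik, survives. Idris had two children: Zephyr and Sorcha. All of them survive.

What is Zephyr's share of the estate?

Zephyr receives 60,000.

Henrik takes one-half of 240,000 = 120,000. The remaining 120,000 passes to the descendants.
The descendants' portion (120,000) is divided into 2 shares of 60,000: Zephyr and Sorcha each take 60,000.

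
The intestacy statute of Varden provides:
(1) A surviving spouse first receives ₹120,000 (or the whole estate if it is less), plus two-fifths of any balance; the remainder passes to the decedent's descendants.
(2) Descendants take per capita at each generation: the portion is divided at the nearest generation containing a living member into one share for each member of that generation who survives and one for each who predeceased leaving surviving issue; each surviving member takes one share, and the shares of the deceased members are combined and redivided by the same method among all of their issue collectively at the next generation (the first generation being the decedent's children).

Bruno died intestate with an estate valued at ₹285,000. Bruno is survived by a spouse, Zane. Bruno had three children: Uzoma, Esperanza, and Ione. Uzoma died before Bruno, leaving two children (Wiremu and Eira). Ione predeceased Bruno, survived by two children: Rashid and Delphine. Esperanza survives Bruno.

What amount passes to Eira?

Zane first takes ₹120,000, leaving a balance of ₹165,000. Zane then takes two-fifths of the balance (₹66,000), for a total of ₹186,000. The remaining ₹99,000 passes to the descendants.
The descendants' portion (₹99,000) is divided at the children's generation into 3 shares of ₹33,000. Esperanza takes ₹33,000. The 2 shares of the deceased (Uzoma and Ione) are combined into a pool of ₹66,000.
That pool (₹66,000) is divided at the grandchildren's generation equally among Wiremu, Eira, Rashid, and Delphine: ₹16,500 each.

Eira receives ₹16,500.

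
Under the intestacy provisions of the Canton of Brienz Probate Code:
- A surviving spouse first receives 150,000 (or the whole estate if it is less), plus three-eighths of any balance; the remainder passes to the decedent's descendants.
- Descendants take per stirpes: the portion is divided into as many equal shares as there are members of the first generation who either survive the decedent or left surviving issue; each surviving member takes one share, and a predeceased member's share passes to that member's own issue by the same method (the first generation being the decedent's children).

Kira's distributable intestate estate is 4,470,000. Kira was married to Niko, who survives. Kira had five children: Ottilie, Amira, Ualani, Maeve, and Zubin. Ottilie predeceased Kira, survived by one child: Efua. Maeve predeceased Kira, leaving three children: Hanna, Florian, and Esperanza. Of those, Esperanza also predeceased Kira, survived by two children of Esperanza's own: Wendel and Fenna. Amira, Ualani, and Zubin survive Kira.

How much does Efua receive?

Niko first takes 150,000, leaving a balance of 4,320,000. Niko then takes three-eighths of the balance (1,620,000), for a total of 1,770,000. The remaining 2,700,000 passes to the descendants.
The descendants' portion (2,700,000) is divided into 5 shares of 540,000: Amira, Ualani, and Zubin each take 540,000; Ottilie's 540,000 share passes to Ottilie's issue; Maeve's 540,000 share passes to Maeve's issue.
Ottilie's share (540,000) passes entirely to Efua.
Maeve's share (540,000) is divided into 3 shares of 180,000: Hanna and Florian each take 180,000; Esperanza's 180,000 share passes to Esperanza's issue.
Esperanza's share (180,000) is divided into 2 shares of 90,000: Wendel and Fenna each take 90,000.

Efua receives 540,000.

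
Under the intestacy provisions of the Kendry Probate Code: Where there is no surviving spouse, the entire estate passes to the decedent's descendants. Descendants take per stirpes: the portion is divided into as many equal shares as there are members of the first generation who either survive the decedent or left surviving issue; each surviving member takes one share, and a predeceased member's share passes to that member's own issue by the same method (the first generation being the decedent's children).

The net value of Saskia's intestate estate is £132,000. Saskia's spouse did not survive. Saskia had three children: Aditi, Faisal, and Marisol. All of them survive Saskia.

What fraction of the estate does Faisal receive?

The entire £132,000 passes to the descendants.
That amount (£132,000) is divided into 3 shares of £44,000: Aditi, Faisal, and Marisol each take £44,000.

Faisal receives 1/3 of the estate.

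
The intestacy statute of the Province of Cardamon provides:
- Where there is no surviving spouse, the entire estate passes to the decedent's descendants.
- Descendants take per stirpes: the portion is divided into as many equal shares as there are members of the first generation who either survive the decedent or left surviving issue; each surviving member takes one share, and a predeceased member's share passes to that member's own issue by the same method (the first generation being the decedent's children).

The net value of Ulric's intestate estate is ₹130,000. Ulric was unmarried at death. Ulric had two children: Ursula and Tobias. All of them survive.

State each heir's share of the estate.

The entire ₹130,000 passes to the descendants.
That amount (₹130,000) is divided into 2 shares of ₹65,000: Ursula and Tobias each take ₹65,000.

Ursula: ₹65,000; Tobias: ₹65,000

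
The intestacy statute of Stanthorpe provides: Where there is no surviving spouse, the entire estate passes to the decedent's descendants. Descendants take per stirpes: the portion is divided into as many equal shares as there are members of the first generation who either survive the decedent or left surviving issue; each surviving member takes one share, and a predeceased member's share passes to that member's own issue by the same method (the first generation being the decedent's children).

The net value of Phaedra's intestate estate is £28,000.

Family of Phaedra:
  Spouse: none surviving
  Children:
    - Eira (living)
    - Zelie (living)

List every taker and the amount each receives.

Eira: £14,000; Zelie: £14,000

The entire £28,000 passes to the descendants.
That amount (£28,000) is divided into 2 shares of £14,000: Eira and Zelie each take £14,000.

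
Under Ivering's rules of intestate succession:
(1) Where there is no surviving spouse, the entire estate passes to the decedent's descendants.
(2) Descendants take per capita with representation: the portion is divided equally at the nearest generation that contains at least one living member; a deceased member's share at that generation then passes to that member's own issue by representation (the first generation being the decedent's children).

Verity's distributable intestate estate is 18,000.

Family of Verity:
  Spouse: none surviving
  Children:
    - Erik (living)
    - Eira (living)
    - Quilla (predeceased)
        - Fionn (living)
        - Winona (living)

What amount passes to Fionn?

The entire 18,000 passes to the descendants.
That amount (18,000) is divided into 3 shares of 6,000: Erik and Eira each take 6,000; Quilla's 6,000 share passes to Quilla's issue.
Quilla's share (6,000) is divided into 2 shares of 3,000: Fionn and Winona each take 3,000.

Fionn receives 3,000.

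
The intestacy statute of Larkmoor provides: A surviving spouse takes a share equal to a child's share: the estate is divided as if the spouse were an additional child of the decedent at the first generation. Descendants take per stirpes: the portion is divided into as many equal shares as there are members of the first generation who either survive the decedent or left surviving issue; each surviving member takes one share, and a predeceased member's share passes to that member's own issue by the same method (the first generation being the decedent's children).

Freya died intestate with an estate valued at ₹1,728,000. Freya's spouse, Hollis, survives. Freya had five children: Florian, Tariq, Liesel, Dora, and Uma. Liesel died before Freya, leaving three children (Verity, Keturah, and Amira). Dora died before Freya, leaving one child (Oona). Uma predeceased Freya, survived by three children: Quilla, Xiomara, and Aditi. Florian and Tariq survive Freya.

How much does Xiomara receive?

The spouse counts as an additional share at the children's level, so there are 6 primary shares of ₹288,000. Hollis takes one such share (₹288,000).
The children's combined portion (₹1,440,000) is divided into 5 shares of ₹288,000: Florian and Tariq each take ₹288,000; Liesel's ₹288,000 share passes to Liesel's issue; Dora's ₹288,000 share passes to Dora's issue; Uma's ₹288,000 share passes to Uma's issue.
Liesel's share (₹288,000) is divided into 3 shares of ₹96,000: Verity, Keturah, and Amira each take ₹96,000.
Dora's share (₹288,000) passes entirely to Oona.
Uma's share (₹288,000) is divided into 3 shares of ₹96,000: Quilla, Xiomara, and Aditi each take ₹96,000.

Xiomara receives ₹96,000.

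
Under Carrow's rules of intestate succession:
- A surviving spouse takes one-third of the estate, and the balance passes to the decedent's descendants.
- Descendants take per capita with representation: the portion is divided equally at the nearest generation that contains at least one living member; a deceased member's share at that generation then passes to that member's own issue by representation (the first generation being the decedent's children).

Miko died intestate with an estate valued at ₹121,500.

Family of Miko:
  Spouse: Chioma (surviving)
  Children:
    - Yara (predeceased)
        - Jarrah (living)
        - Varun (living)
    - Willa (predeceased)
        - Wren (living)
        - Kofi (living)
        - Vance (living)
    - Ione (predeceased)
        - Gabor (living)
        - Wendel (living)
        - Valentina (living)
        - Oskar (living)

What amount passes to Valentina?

Chioma takes one-third of ₹121,500 = ₹40,500. The remaining ₹81,000 passes to the descendants.
No child survives, so the initial division is made at the grandchildren's generation.
The descendants' portion (₹81,000) is divided into 9 shares of ₹9,000: Jarrah, Varun, Wren, Kofi, Vance, Gabor, Wendel, Valentina, and Oskar each take ₹9,000.

Valentina receives ₹9,000.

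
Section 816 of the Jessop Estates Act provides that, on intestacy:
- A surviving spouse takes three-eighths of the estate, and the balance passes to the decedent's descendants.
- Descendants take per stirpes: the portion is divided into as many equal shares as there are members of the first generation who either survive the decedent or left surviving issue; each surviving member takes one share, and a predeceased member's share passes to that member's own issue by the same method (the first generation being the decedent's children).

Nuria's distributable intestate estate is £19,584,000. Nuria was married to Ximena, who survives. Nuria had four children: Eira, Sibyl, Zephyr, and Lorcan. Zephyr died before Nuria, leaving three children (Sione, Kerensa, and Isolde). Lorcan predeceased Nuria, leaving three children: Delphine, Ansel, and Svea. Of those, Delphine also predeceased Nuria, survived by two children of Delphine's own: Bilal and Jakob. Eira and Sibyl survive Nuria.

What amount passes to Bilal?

Ximena takes three-eighths of £19,584,000 = £7,344,000. The remaining £12,240,000 passes to the descendants.
The descendants' portion (£12,240,000) is divided into 4 shares of £3,060,000: Eira and Sibyl each take £3,060,000; Zephyr's £3,060,000 share passes to Zephyr's issue; Lorcan's £3,060,000 share passes to Lorcan's issue.
Zephyr's share (£3,060,000) is divided into 3 shares of £1,020,000: Sione, Kerensa, and Isolde each take £1,020,000.
Lorcan's share (£3,060,000) is divided into 3 shares of £1,020,000: Ansel and Svea each take £1,020,000; Delphine's £1,020,000 share passes to Delphine's issue.
Delphine's share (£1,020,000) is divided into 2 shares of £510,000: Bilal and Jakob each take £510,000.

Bilal receives £510,000.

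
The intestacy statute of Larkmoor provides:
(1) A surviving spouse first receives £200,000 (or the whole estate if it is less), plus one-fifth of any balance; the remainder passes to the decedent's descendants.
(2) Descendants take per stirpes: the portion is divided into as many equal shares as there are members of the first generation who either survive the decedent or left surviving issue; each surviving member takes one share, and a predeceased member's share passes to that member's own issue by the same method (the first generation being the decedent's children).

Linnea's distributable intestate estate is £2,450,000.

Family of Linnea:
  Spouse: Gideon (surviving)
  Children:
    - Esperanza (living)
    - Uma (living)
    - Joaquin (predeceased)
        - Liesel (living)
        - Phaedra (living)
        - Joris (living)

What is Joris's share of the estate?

Gideon first takes £200,000, leaving a balance of £2,250,000. Gideon then takes one-fifth of the balance (£450,000), for a total of £650,000. The remaining £1,800,000 passes to the descendants.
The descendants' portion (£1,800,000) is divided into 3 shares of £600,000: Esperanza and Uma each take £600,000; Joaquin's £600,000 share passes to Joaquin's issue.
Joaquin's share (£600,000) is divided into 3 shares of £200,000: Liesel, Phaedra, and Joris each take £200,000.

Joris receives £200,000.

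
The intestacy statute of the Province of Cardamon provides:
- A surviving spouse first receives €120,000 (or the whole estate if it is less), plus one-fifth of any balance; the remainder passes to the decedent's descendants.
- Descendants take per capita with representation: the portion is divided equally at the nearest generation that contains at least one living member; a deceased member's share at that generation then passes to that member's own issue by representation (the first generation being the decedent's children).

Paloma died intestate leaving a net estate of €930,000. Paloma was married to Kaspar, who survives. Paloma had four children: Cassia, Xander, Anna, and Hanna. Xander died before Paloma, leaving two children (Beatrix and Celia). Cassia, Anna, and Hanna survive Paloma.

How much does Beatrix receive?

Beatrix receives €81,000.

Kaspar first takes €120,000, leaving a balance of €810,000. Kaspar then takes one-fifth of the balance (€162,000), for a total of €282,000. The remaining €648,000 passes to the descendants.
The descendants' portion (€648,000) is divided into 4 shares of €162,000: Cassia, Anna, and Hanna each take €162,000; Xander's €162,000 share passes to Xander's issue.
Xander's share (€162,000) is divided into 2 shares of €81,000: Beatrix and Celia each take €81,000.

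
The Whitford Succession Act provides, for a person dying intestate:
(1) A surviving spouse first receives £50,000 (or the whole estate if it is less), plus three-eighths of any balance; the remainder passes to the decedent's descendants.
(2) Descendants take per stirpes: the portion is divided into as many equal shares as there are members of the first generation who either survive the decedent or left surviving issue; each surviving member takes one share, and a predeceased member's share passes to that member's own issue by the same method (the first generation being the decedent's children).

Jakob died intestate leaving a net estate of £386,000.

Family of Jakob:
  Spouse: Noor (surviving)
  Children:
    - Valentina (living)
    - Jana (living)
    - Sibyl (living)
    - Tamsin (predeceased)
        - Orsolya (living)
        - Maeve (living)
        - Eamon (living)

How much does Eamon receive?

Noor first takes £50,000, leaving a balance of £336,000. Noor then takes three-eighths of the balance (£126,000), for a total of £176,000. The remaining £210,000 passes to the descendants.
The descendants' portion (£210,000) is divided into 4 shares of £52,500: Valentina, Jana, and Sibyl each take £52,500; Tamsin's £52,500 share passes to Tamsin's issue.
Tamsin's share (£52,500) is divided into 3 shares of £17,500: Orsolya, Maeve, and Eamon each take £17,500.

Eamon receives £17,500.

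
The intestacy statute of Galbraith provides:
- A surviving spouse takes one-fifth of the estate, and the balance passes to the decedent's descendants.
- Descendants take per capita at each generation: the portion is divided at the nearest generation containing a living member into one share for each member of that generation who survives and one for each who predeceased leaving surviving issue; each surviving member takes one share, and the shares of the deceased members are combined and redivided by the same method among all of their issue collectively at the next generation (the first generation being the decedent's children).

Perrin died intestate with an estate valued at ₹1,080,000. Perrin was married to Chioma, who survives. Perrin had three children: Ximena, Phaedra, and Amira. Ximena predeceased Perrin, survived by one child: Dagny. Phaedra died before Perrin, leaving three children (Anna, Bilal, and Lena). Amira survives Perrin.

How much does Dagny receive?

Dagny receives ₹144,000.

Chioma takes one-fifth of ₹1,080,000 = ₹216,000. The remaining ₹864,000 passes to the descendants.
The descendants' portion (₹864,000) is divided at the children's generation into 3 shares of ₹288,000. Amira takes ₹288,000. The 2 shares of the deceased (Ximena and Phaedra) are combined into a pool of ₹576,000.
That pool (₹576,000) is divided at the grandchildren's generation equally among Dagny, Anna, Bilal, and Lena: ₹144,000 each.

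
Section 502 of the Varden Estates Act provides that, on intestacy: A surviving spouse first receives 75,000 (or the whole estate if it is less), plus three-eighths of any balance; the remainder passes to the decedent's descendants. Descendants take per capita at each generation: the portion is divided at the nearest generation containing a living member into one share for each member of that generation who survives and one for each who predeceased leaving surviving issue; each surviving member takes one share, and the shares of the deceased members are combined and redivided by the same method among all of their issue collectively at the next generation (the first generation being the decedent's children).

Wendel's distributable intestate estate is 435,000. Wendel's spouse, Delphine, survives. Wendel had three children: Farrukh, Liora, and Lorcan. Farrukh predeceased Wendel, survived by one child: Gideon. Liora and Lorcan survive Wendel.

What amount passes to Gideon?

Gideon receives 75,000.

Delphine first takes 75,000, leaving a balance of 360,000. Delphine then takes three-eighths of the balance (135,000), for a total of 210,000. The remaining 225,000 passes to the descendants.
The descendants' portion (225,000) is divided at the children's generation into 3 shares of 75,000. Liora and Lorcan each take 75,000. The remaining share for the deceased Farrukh (75,000) is carried to the next generation.
That pool (75,000) passes entirely to Gideon, the sole taker at the grandchildren's generation.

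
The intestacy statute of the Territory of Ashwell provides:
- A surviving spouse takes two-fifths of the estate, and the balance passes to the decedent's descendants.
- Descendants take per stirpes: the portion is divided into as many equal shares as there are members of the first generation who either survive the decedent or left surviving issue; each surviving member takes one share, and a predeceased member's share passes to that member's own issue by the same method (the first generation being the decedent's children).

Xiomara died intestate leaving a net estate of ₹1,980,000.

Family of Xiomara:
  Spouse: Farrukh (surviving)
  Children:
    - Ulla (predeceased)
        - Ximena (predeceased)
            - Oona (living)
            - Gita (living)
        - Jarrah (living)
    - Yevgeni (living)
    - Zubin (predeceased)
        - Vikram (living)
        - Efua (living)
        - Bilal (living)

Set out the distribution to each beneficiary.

Farrukh: ₹792,000; Oona: ₹99,000; Gita: ₹99,000; Jarrah: ₹198,000; Yevgeni: ₹396,000; Vikram: ₹132,000; Efua: ₹132,000; Bilal: ₹132,000

Farrukh takes two-fifths of ₹1,980,000 = ₹792,000. The remaining ₹1,188,000 passes to the descendants.
The descendants' portion (₹1,188,000) is divided into 3 shares of ₹396,000: Yevgeni takes ₹396,000; Ulla's ₹396,000 share passes to Ulla's issue; Zubin's ₹396,000 share passes to Zubin's issue.
Ulla's share (₹396,000) is divided into 2 shares of ₹198,000: Jarrah takes ₹198,000; Ximena's ₹198,000 share passes to Ximena's issue.
Ximena's share (₹198,000) is divided into 2 shares of ₹99,000: Oona and Gita each take ₹99,000.
Zubin's share (₹396,000) is divided into 3 shares of ₹132,000: Vikram, Efua, and Bilal each take ₹132,000.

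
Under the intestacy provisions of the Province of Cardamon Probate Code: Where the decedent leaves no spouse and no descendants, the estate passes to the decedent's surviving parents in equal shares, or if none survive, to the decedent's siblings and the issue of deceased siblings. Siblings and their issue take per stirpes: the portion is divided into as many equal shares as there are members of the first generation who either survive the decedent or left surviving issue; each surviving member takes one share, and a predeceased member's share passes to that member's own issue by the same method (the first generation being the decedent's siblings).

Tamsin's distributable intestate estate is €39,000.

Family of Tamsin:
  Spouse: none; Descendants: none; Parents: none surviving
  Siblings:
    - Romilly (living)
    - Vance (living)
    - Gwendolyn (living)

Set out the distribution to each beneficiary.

The entire €39,000 passes to the siblings and their issue.
That amount (€39,000) is divided into 3 shares of €13,000: Romilly, Vance, and Gwendolyn each take €13,000.

Romilly: €13,000; Vance: €13,000; Gwendolyn: €13,000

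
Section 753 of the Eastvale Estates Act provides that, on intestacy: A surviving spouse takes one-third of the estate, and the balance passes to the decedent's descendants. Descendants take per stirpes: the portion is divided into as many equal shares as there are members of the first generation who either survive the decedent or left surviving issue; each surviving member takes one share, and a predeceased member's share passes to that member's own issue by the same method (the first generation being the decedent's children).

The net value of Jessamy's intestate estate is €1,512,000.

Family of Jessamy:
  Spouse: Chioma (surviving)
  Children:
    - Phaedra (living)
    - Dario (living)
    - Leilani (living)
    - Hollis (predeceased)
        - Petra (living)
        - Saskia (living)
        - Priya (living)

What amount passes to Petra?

Chioma takes one-third of €1,512,000 = €504,000. The remaining €1,008,000 passes to the descendants.
The descendants' portion (€1,008,000) is divided into 4 shares of €252,000: Phaedra, Dario, and Leilani each take €252,000; Hollis's €252,000 share passes to Hollis's issue.
Hollis's share (€252,000) is divided into 3 shares of €84,000: Petra, Saskia, and Priya each take €84,000.

Petra receives €84,000.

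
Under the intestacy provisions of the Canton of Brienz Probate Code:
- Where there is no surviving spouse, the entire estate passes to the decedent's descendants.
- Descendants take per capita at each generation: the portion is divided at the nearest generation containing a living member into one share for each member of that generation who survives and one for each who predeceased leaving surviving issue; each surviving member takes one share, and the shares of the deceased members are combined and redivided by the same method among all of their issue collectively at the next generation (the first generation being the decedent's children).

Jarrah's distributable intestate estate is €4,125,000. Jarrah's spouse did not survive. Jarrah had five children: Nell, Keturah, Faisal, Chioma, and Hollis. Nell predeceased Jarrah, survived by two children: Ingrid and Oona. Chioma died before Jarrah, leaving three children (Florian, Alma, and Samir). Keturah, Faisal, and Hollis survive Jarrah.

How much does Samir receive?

Samir receives €330,000.

The entire €4,125,000 passes to the descendants.
That amount (€4,125,000) is divided at the children's generation into 5 shares of €825,000. Keturah, Faisal, and Hollis each take €825,000. The 2 shares of the deceased (Nell and Chioma) are combined into a pool of €1,650,000.
That pool (€1,650,000) is divided at the grandchildren's generation equally among Ingrid, Oona, Florian, Alma, and Samir: €330,000 each.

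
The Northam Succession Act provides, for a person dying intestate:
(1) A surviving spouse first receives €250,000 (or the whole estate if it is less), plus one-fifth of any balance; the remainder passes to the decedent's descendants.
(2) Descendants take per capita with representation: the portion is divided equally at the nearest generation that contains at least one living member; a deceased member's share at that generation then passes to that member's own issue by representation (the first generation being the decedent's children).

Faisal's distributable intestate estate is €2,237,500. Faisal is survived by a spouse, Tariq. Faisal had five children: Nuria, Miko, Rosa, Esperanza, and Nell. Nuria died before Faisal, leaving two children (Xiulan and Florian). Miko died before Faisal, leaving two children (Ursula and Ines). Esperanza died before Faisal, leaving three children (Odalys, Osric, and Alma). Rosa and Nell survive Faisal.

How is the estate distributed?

Tariq: €647,500; Xiulan: €159,000; Florian: €159,000; Ursula: €159,000; Ines: €159,000; Rosa: €318,000; Odalys: €106,000; Osric: €106,000; Alma: €106,000; Nell: €318,000

Tariq first takes €250,000, leaving a balance of €1,987,500. Tariq then takes one-fifth of the balance (€397,500), for a total of €647,500. The remaining €1,590,000 passes to the descendants.
The descendants' portion (€1,590,000) is divided into 5 shares of €318,000: Rosa and Nell each take €318,000; Nuria's €318,000 share passes to Nuria's issue; Miko's €318,000 share passes to Miko's issue; Esperanza's €318,000 share passes to Esperanza's issue.
Nuria's share (€318,000) is divided into 2 shares of €159,000: Xiulan and Florian each take €159,000.
Miko's share (€318,000) is divided into 2 shares of €159,000: Ursula and Ines each take €159,000.
Esperanza's share (€318,000) is divided into 3 shares of €106,000: Odalys, Osric, and Alma each take €106,000.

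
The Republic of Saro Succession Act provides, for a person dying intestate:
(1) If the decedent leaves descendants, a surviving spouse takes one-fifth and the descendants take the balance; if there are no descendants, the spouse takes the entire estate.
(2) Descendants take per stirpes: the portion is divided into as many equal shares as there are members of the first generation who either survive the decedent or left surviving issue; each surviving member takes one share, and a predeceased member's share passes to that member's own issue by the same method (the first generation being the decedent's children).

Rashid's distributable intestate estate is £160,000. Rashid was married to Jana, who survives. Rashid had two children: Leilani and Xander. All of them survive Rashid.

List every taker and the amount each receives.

Jana takes one-fifth of £160,000 = £32,000. The remaining £128,000 passes to the descendants.
The descendants' portion (£128,000) is divided into 2 shares of £64,000: Leilani and Xander each take £64,000.

Jana: £32,000; Leilani: £64,000; Xander: £64,000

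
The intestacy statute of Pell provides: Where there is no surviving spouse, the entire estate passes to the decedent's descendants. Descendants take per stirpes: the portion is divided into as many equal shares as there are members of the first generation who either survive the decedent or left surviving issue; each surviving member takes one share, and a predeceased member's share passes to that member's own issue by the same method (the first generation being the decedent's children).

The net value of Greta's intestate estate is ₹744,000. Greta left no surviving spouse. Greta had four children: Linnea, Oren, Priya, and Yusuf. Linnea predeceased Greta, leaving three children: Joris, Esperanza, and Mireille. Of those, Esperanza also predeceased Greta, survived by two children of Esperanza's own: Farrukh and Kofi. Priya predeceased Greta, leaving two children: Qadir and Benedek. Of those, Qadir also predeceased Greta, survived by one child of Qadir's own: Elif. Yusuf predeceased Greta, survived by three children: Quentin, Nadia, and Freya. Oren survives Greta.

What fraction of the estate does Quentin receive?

Quentin receives 1/12 of the estate.

The entire ₹744,000 passes to the descendants.
That amount (₹744,000) is divided into 4 shares of ₹186,000: Oren takes ₹186,000; Linnea's ₹186,000 share passes to Linnea's issue; Priya's ₹186,000 share passes to Priya's issue; Yusuf's ₹186,000 share passes to Yusuf's issue.
Linnea's share (₹186,000) is divided into 3 shares of ₹62,000: Joris and Mireille each take ₹62,000; Esperanza's ₹62,000 share passes to Esperanza's issue.
Esperanza's share (₹62,000) is divided into 2 shares of ₹31,000: Farrukh and Kofi each take ₹31,000.
Priya's share (₹186,000) is divided into 2 shares of ₹93,000: Benedek takes ₹93,000; Qadir's ₹93,000 share passes to Qadir's issue.
Qadir's share (₹93,000) passes entirely to Elif.
Yusuf's share (₹186,000) is divided into 3 shares of ₹62,000: Quentin, Nadia, and Freya each take ₹62,000.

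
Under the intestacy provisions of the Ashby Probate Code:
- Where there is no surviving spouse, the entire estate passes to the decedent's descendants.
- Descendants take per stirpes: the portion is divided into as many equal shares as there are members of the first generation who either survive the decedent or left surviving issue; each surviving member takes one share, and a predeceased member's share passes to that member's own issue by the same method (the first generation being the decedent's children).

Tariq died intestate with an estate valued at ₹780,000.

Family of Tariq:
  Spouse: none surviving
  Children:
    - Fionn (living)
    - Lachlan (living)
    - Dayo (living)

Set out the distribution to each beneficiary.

The entire ₹780,000 passes to the descendants.
That amount (₹780,000) is divided into 3 shares of ₹260,000: Fionn, Lachlan, and Dayo each take ₹260,000.

Fionn: ₹260,000; Lachlan: ₹260,000; Dayo: ₹260,000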